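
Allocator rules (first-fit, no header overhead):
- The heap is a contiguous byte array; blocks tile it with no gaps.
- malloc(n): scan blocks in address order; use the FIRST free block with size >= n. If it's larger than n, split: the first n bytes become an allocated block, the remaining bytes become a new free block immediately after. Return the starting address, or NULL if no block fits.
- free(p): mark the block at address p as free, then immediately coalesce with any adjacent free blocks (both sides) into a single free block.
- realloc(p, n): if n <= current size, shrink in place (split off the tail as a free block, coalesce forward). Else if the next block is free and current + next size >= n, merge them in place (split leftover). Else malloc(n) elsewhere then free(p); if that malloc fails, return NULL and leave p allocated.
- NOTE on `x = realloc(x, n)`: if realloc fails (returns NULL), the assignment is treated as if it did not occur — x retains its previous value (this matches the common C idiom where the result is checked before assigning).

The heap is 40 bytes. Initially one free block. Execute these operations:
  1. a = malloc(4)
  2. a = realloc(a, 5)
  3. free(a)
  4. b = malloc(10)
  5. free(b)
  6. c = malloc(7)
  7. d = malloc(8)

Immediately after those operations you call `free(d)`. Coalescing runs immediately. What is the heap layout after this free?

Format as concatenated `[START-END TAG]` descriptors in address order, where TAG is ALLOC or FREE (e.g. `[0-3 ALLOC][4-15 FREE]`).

Answer: [0-6 ALLOC][7-39 FREE]

Derivation:
Op 1: a = malloc(4) -> a = 0; heap: [0-3 ALLOC][4-39 FREE]
Op 2: a = realloc(a, 5) -> a = 0; heap: [0-4 ALLOC][5-39 FREE]
Op 3: free(a) -> (freed a); heap: [0-39 FREE]
Op 4: b = malloc(10) -> b = 0; heap: [0-9 ALLOC][10-39 FREE]
Op 5: free(b) -> (freed b); heap: [0-39 FREE]
Op 6: c = malloc(7) -> c = 0; heap: [0-6 ALLOC][7-39 FREE]
Op 7: d = malloc(8) -> d = 7; heap: [0-6 ALLOC][7-14 ALLOC][15-39 FREE]
free(d): d = 7 -> block [7-14 ALLOC]; mark free, coalesce with adjacent free neighbors -> [0-6 ALLOC][7-39 FREE]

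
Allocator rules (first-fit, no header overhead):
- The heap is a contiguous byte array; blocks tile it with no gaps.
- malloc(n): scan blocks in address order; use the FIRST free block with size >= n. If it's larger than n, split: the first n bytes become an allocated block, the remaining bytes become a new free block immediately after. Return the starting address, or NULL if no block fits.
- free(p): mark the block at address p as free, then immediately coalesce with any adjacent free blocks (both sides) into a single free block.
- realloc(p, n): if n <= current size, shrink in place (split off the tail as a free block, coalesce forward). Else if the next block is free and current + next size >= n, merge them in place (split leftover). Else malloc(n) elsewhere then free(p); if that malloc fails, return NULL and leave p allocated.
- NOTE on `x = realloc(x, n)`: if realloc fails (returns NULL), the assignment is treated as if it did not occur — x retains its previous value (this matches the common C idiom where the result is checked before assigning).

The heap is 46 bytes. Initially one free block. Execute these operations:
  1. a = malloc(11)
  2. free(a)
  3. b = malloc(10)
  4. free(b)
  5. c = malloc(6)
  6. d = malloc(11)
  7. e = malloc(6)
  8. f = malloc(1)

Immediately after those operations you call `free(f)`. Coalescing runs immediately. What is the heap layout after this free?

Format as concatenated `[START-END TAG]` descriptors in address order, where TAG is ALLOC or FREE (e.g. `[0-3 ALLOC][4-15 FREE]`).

Answer: [0-5 ALLOC][6-16 ALLOC][17-22 ALLOC][23-45 FREE]

Derivation:
Op 1: a = malloc(11) -> a = 0; heap: [0-10 ALLOC][11-45 FREE]
Op 2: free(a) -> (freed a); heap: [0-45 FREE]
Op 3: b = malloc(10) -> b = 0; heap: [0-9 ALLOC][10-45 FREE]
Op 4: free(b) -> (freed b); heap: [0-45 FREE]
Op 5: c = malloc(6) -> c = 0; heap: [0-5 ALLOC][6-45 FREE]
Op 6: d = malloc(11) -> d = 6; heap: [0-5 ALLOC][6-16 ALLOC][17-45 FREE]
Op 7: e = malloc(6) -> e = 17; heap: [0-5 ALLOC][6-16 ALLOC][17-22 ALLOC][23-45 FREE]
Op 8: f = malloc(1) -> f = 23; heap: [0-5 ALLOC][6-16 ALLOC][17-22 ALLOC][23-23 ALLOC][24-45 FREE]
free(f): f = 23 -> block [23-23 ALLOC]; mark free, coalesce with adjacent free neighbors -> [0-5 ALLOC][6-16 ALLOC][17-22 ALLOC][23-45 FREE]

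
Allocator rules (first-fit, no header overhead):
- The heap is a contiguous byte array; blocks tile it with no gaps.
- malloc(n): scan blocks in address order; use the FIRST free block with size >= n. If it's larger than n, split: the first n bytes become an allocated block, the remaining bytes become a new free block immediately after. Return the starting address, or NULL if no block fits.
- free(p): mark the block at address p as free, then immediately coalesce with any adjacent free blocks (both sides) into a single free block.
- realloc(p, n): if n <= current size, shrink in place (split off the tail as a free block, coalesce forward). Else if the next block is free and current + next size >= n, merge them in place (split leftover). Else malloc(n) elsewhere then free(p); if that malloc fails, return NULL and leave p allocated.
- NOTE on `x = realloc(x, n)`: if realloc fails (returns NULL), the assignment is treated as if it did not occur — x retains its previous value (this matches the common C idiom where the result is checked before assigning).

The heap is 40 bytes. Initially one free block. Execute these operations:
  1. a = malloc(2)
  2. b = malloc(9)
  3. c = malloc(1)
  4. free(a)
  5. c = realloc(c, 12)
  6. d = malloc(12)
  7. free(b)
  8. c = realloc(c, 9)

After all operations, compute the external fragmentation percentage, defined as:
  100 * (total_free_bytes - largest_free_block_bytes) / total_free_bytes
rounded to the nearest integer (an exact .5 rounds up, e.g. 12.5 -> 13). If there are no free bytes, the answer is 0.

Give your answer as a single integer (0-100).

Answer: 42

Derivation:
Op 1: a = malloc(2) -> a = 0; heap: [0-1 ALLOC][2-39 FREE]
Op 2: b = malloc(9) -> b = 2; heap: [0-1 ALLOC][2-10 ALLOC][11-39 FREE]
Op 3: c = malloc(1) -> c = 11; heap: [0-1 ALLOC][2-10 ALLOC][11-11 ALLOC][12-39 FREE]
Op 4: free(a) -> (freed a); heap: [0-1 FREE][2-10 ALLOC][11-11 ALLOC][12-39 FREE]
Op 5: c = realloc(c, 12) -> c = 11; heap: [0-1 FREE][2-10 ALLOC][11-22 ALLOC][23-39 FREE]
Op 6: d = malloc(12) -> d = 23; heap: [0-1 FREE][2-10 ALLOC][11-22 ALLOC][23-34 ALLOC][35-39 FREE]
Op 7: free(b) -> (freed b); heap: [0-10 FREE][11-22 ALLOC][23-34 ALLOC][35-39 FREE]
Op 8: c = realloc(c, 9) -> c = 11; heap: [0-10 FREE][11-19 ALLOC][20-22 FREE][23-34 ALLOC][35-39 FREE]
Free blocks: [11 3 5] total_free=19 largest=11 -> 100*(19-11)/19 = 800/19 ≈ 42.105 -> rounds to 42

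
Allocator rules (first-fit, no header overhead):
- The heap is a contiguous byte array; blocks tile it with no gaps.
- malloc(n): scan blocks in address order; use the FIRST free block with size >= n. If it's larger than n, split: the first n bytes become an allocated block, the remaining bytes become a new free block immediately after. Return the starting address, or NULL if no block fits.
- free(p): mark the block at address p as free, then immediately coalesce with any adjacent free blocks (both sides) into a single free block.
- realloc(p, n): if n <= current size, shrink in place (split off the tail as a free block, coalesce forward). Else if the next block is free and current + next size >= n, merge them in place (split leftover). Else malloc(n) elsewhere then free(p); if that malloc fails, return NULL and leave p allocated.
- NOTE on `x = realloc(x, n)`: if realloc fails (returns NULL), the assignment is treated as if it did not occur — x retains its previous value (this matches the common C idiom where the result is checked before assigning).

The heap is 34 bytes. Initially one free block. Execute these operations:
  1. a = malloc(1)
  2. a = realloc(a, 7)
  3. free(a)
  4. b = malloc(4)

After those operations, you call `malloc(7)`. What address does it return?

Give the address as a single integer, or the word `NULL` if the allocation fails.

Answer: 4

Derivation:
Op 1: a = malloc(1) -> a = 0; heap: [0-0 ALLOC][1-33 FREE]
Op 2: a = realloc(a, 7) -> a = 0; heap: [0-6 ALLOC][7-33 FREE]
Op 3: free(a) -> (freed a); heap: [0-33 FREE]
Op 4: b = malloc(4) -> b = 0; heap: [0-3 ALLOC][4-33 FREE]
malloc(7): first-fit scan over [0-3 ALLOC][4-33 FREE] -> 4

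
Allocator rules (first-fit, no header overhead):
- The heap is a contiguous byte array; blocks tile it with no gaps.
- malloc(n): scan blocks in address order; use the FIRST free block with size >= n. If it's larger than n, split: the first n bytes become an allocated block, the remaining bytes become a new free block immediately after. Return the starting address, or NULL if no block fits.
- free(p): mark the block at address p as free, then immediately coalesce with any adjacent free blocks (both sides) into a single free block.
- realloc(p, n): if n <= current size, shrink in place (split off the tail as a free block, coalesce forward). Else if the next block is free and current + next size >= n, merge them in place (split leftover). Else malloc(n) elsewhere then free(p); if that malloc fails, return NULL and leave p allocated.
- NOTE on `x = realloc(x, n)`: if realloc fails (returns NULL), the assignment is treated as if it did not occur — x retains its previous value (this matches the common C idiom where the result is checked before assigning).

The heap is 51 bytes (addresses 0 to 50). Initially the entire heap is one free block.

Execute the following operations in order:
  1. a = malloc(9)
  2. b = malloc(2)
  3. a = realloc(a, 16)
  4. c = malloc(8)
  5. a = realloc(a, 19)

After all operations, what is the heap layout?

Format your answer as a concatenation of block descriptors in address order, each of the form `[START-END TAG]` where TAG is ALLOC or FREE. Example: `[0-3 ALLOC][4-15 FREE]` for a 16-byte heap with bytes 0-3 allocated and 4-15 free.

Op 1: a = malloc(9) -> a = 0; heap: [0-8 ALLOC][9-50 FREE]
Op 2: b = malloc(2) -> b = 9; heap: [0-8 ALLOC][9-10 ALLOC][11-50 FREE]
Op 3: a = realloc(a, 16) -> a = 11; heap: [0-8 FREE][9-10 ALLOC][11-26 ALLOC][27-50 FREE]
Op 4: c = malloc(8) -> c = 0; heap: [0-7 ALLOC][8-8 FREE][9-10 ALLOC][11-26 ALLOC][27-50 FREE]
Op 5: a = realloc(a, 19) -> a = 11; heap: [0-7 ALLOC][8-8 FREE][9-10 ALLOC][11-29 ALLOC][30-50 FREE]

Answer: [0-7 ALLOC][8-8 FREE][9-10 ALLOC][11-29 ALLOC][30-50 FREE]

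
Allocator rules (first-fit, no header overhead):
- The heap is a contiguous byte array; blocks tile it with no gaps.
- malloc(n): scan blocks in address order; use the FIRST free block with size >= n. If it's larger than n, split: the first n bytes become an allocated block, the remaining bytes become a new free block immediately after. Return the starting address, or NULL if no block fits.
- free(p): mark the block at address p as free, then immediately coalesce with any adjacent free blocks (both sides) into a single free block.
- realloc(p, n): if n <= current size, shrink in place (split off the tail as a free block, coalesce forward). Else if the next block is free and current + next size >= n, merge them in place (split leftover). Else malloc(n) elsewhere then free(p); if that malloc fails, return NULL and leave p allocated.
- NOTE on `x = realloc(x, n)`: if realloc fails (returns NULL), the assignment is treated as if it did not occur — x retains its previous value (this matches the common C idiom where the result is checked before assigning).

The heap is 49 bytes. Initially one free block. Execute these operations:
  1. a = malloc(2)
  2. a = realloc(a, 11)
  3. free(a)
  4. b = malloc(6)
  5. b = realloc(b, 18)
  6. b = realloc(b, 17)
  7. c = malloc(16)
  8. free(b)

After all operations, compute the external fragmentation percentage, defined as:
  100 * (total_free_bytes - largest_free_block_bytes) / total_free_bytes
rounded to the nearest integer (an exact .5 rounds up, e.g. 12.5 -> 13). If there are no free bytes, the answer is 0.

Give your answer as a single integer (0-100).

Answer: 48

Derivation:
Op 1: a = malloc(2) -> a = 0; heap: [0-1 ALLOC][2-48 FREE]
Op 2: a = realloc(a, 11) -> a = 0; heap: [0-10 ALLOC][11-48 FREE]
Op 3: free(a) -> (freed a); heap: [0-48 FREE]
Op 4: b = malloc(6) -> b = 0; heap: [0-5 ALLOC][6-48 FREE]
Op 5: b = realloc(b, 18) -> b = 0; heap: [0-17 ALLOC][18-48 FREE]
Op 6: b = realloc(b, 17) -> b = 0; heap: [0-16 ALLOC][17-48 FREE]
Op 7: c = malloc(16) -> c = 17; heap: [0-16 ALLOC][17-32 ALLOC][33-48 FREE]
Op 8: free(b) -> (freed b); heap: [0-16 FREE][17-32 ALLOC][33-48 FREE]
Free blocks: [17 16] total_free=33 largest=17 -> 100*(33-17)/33 = 1600/33 ≈ 48.485 -> rounds to 48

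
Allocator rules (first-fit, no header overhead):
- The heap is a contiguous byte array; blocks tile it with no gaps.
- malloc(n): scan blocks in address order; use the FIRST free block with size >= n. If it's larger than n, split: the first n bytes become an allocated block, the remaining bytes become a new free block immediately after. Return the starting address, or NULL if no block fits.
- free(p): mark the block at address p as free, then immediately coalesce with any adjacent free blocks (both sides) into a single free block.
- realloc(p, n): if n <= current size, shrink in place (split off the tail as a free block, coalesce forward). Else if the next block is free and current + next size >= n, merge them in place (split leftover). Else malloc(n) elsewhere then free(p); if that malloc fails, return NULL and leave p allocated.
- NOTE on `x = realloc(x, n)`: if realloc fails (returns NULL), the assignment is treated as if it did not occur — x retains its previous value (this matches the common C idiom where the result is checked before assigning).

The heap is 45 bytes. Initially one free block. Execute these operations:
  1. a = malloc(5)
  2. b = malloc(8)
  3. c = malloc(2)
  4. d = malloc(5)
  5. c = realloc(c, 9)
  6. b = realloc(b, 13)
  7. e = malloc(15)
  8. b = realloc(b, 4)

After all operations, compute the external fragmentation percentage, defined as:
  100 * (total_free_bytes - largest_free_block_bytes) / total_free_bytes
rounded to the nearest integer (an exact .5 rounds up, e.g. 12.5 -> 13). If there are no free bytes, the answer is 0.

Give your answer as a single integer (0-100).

Answer: 45

Derivation:
Op 1: a = malloc(5) -> a = 0; heap: [0-4 ALLOC][5-44 FREE]
Op 2: b = malloc(8) -> b = 5; heap: [0-4 ALLOC][5-12 ALLOC][13-44 FREE]
Op 3: c = malloc(2) -> c = 13; heap: [0-4 ALLOC][5-12 ALLOC][13-14 ALLOC][15-44 FREE]
Op 4: d = malloc(5) -> d = 15; heap: [0-4 ALLOC][5-12 ALLOC][13-14 ALLOC][15-19 ALLOC][20-44 FREE]
Op 5: c = realloc(c, 9) -> c = 20; heap: [0-4 ALLOC][5-12 ALLOC][13-14 FREE][15-19 ALLOC][20-28 ALLOC][29-44 FREE]
Op 6: b = realloc(b, 13) -> b = 29; heap: [0-4 ALLOC][5-14 FREE][15-19 ALLOC][20-28 ALLOC][29-41 ALLOC][42-44 FREE]
Op 7: e = malloc(15) -> e = NULL; heap: [0-4 ALLOC][5-14 FREE][15-19 ALLOC][20-28 ALLOC][29-41 ALLOC][42-44 FREE]
Op 8: b = realloc(b, 4) -> b = 29; heap: [0-4 ALLOC][5-14 FREE][15-19 ALLOC][20-28 ALLOC][29-32 ALLOC][33-44 FREE]
Free blocks: [10 12] total_free=22 largest=12 -> 100*(22-12)/22 = 1000/22 ≈ 45.455 -> rounds to 45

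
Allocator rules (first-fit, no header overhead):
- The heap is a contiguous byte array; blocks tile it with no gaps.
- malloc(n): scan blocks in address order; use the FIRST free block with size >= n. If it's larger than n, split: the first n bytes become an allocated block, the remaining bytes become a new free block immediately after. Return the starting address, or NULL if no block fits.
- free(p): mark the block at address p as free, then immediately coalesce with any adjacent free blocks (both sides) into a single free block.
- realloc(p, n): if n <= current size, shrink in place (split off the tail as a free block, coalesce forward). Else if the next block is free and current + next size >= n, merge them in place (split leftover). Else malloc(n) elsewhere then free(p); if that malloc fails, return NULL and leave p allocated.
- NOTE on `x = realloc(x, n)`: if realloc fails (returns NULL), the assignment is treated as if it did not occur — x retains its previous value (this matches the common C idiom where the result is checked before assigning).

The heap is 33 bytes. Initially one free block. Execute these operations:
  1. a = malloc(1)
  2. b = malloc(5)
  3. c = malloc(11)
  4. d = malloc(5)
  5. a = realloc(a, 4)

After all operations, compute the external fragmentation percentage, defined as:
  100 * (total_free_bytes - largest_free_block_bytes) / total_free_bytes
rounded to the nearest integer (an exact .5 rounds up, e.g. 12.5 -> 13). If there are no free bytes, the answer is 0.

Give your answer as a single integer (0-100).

Answer: 13

Derivation:
Op 1: a = malloc(1) -> a = 0; heap: [0-0 ALLOC][1-32 FREE]
Op 2: b = malloc(5) -> b = 1; heap: [0-0 ALLOC][1-5 ALLOC][6-32 FREE]
Op 3: c = malloc(11) -> c = 6; heap: [0-0 ALLOC][1-5 ALLOC][6-16 ALLOC][17-32 FREE]
Op 4: d = malloc(5) -> d = 17; heap: [0-0 ALLOC][1-5 ALLOC][6-16 ALLOC][17-21 ALLOC][22-32 FREE]
Op 5: a = realloc(a, 4) -> a = 22; heap: [0-0 FREE][1-5 ALLOC][6-16 ALLOC][17-21 ALLOC][22-25 ALLOC][26-32 FREE]
Free blocks: [1 7] total_free=8 largest=7 -> 100*(8-7)/8 = 100/8 = 12.5 -> rounds to 13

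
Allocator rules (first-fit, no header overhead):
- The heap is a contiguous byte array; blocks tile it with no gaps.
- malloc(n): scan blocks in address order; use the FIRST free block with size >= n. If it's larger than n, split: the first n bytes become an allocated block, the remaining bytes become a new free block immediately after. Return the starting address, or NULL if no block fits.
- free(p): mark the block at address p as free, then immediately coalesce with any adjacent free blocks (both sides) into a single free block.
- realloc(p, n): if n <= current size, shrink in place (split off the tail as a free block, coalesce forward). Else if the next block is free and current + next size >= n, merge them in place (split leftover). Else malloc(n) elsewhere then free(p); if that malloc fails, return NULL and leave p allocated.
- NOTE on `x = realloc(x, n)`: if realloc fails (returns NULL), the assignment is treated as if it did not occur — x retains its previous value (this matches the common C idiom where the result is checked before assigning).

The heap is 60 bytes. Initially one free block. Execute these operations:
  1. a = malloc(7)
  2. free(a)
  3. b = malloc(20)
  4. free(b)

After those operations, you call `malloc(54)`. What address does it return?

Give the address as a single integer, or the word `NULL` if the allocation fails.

Op 1: a = malloc(7) -> a = 0; heap: [0-6 ALLOC][7-59 FREE]
Op 2: free(a) -> (freed a); heap: [0-59 FREE]
Op 3: b = malloc(20) -> b = 0; heap: [0-19 ALLOC][20-59 FREE]
Op 4: free(b) -> (freed b); heap: [0-59 FREE]
malloc(54): first-fit scan over [0-59 FREE] -> 0

Answer: 0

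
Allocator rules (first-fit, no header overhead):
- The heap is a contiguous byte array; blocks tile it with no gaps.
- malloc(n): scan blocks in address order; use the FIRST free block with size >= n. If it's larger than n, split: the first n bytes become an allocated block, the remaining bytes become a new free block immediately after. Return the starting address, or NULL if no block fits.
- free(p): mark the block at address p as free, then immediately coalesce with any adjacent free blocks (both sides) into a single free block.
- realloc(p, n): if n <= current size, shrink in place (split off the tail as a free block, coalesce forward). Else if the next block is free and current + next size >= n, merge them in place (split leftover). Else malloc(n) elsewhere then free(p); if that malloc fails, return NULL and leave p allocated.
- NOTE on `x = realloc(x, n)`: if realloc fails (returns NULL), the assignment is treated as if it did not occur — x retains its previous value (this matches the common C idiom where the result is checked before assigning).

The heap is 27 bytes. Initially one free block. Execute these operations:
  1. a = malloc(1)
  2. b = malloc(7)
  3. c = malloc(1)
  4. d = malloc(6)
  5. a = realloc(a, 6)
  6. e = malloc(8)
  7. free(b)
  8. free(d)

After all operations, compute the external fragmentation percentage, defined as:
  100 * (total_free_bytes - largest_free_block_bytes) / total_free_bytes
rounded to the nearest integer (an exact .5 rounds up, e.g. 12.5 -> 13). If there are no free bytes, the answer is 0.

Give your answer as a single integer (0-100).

Answer: 60

Derivation:
Op 1: a = malloc(1) -> a = 0; heap: [0-0 ALLOC][1-26 FREE]
Op 2: b = malloc(7) -> b = 1; heap: [0-0 ALLOC][1-7 ALLOC][8-26 FREE]
Op 3: c = malloc(1) -> c = 8; heap: [0-0 ALLOC][1-7 ALLOC][8-8 ALLOC][9-26 FREE]
Op 4: d = malloc(6) -> d = 9; heap: [0-0 ALLOC][1-7 ALLOC][8-8 ALLOC][9-14 ALLOC][15-26 FREE]
Op 5: a = realloc(a, 6) -> a = 15; heap: [0-0 FREE][1-7 ALLOC][8-8 ALLOC][9-14 ALLOC][15-20 ALLOC][21-26 FREE]
Op 6: e = malloc(8) -> e = NULL; heap: [0-0 FREE][1-7 ALLOC][8-8 ALLOC][9-14 ALLOC][15-20 ALLOC][21-26 FREE]
Op 7: free(b) -> (freed b); heap: [0-7 FREE][8-8 ALLOC][9-14 ALLOC][15-20 ALLOC][21-26 FREE]
Op 8: free(d) -> (freed d); heap: [0-7 FREE][8-8 ALLOC][9-14 FREE][15-20 ALLOC][21-26 FREE]
Free blocks: [8 6 6] total_free=20 largest=8 -> 100*(20-8)/20 = 1200/20 = 60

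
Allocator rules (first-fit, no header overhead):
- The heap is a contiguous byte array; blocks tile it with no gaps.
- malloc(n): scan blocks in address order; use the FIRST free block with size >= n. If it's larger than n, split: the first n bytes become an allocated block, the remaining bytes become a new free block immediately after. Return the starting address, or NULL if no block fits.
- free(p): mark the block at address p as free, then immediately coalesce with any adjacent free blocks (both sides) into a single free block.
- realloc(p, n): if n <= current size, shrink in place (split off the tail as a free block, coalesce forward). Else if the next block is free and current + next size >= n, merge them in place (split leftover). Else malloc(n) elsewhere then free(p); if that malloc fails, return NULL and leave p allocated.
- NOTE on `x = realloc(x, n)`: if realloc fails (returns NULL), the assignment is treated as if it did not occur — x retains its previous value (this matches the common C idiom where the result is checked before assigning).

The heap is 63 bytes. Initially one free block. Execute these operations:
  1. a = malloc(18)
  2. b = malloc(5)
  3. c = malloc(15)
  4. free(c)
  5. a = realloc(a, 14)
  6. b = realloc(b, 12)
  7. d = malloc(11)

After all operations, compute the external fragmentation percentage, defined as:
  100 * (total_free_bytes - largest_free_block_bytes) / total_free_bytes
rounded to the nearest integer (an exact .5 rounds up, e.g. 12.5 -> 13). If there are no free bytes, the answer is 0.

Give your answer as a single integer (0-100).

Op 1: a = malloc(18) -> a = 0; heap: [0-17 ALLOC][18-62 FREE]
Op 2: b = malloc(5) -> b = 18; heap: [0-17 ALLOC][18-22 ALLOC][23-62 FREE]
Op 3: c = malloc(15) -> c = 23; heap: [0-17 ALLOC][18-22 ALLOC][23-37 ALLOC][38-62 FREE]
Op 4: free(c) -> (freed c); heap: [0-17 ALLOC][18-22 ALLOC][23-62 FREE]
Op 5: a = realloc(a, 14) -> a = 0; heap: [0-13 ALLOC][14-17 FREE][18-22 ALLOC][23-62 FREE]
Op 6: b = realloc(b, 12) -> b = 18; heap: [0-13 ALLOC][14-17 FREE][18-29 ALLOC][30-62 FREE]
Op 7: d = malloc(11) -> d = 30; heap: [0-13 ALLOC][14-17 FREE][18-29 ALLOC][30-40 ALLOC][41-62 FREE]
Free blocks: [4 22] total_free=26 largest=22 -> 100*(26-22)/26 = 400/26 ≈ 15.385 -> rounds to 15

Answer: 15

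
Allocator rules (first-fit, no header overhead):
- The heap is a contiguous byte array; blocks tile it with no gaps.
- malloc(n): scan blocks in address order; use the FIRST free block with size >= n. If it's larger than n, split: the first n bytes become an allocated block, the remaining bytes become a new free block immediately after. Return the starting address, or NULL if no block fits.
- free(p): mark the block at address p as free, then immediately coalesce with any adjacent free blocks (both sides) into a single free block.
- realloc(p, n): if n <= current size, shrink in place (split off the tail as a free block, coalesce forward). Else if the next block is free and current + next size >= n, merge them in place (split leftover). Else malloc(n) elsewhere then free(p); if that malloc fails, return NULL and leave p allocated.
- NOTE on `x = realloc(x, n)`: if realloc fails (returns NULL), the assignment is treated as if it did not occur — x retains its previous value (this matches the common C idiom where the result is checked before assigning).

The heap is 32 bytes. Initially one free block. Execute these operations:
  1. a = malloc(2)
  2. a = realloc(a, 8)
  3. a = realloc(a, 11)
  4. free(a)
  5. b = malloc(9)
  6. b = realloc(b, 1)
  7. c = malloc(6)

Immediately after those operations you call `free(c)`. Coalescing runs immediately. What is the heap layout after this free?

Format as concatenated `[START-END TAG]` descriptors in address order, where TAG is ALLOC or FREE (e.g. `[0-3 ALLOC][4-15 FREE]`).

Answer: [0-0 ALLOC][1-31 FREE]

Derivation:
Op 1: a = malloc(2) -> a = 0; heap: [0-1 ALLOC][2-31 FREE]
Op 2: a = realloc(a, 8) -> a = 0; heap: [0-7 ALLOC][8-31 FREE]
Op 3: a = realloc(a, 11) -> a = 0; heap: [0-10 ALLOC][11-31 FREE]
Op 4: free(a) -> (freed a); heap: [0-31 FREE]
Op 5: b = malloc(9) -> b = 0; heap: [0-8 ALLOC][9-31 FREE]
Op 6: b = realloc(b, 1) -> b = 0; heap: [0-0 ALLOC][1-31 FREE]
Op 7: c = malloc(6) -> c = 1; heap: [0-0 ALLOC][1-6 ALLOC][7-31 FREE]
free(c): c = 1 -> block [1-6 ALLOC]; mark free, coalesce with adjacent free neighbors -> [0-0 ALLOC][1-31 FREE]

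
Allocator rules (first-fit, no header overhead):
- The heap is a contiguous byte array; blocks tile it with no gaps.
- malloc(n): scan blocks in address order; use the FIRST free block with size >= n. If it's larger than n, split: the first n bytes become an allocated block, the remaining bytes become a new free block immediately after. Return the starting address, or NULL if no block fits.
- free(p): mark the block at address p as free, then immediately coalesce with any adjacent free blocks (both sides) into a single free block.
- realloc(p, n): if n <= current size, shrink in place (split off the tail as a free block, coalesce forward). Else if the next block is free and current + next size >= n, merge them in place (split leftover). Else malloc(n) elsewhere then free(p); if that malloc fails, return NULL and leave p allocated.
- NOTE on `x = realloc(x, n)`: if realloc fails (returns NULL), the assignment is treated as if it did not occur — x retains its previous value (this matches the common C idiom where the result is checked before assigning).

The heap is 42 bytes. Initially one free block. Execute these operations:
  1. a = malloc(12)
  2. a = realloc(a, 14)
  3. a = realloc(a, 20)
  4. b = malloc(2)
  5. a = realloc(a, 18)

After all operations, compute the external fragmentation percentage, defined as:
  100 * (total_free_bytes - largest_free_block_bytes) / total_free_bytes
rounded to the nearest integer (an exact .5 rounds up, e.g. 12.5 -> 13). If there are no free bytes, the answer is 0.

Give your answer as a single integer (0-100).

Answer: 9

Derivation:
Op 1: a = malloc(12) -> a = 0; heap: [0-11 ALLOC][12-41 FREE]
Op 2: a = realloc(a, 14) -> a = 0; heap: [0-13 ALLOC][14-41 FREE]
Op 3: a = realloc(a, 20) -> a = 0; heap: [0-19 ALLOC][20-41 FREE]
Op 4: b = malloc(2) -> b = 20; heap: [0-19 ALLOC][20-21 ALLOC][22-41 FREE]
Op 5: a = realloc(a, 18) -> a = 0; heap: [0-17 ALLOC][18-19 FREE][20-21 ALLOC][22-41 FREE]
Free blocks: [2 20] total_free=22 largest=20 -> 100*(22-20)/22 = 200/22 ≈ 9.091 -> rounds to 9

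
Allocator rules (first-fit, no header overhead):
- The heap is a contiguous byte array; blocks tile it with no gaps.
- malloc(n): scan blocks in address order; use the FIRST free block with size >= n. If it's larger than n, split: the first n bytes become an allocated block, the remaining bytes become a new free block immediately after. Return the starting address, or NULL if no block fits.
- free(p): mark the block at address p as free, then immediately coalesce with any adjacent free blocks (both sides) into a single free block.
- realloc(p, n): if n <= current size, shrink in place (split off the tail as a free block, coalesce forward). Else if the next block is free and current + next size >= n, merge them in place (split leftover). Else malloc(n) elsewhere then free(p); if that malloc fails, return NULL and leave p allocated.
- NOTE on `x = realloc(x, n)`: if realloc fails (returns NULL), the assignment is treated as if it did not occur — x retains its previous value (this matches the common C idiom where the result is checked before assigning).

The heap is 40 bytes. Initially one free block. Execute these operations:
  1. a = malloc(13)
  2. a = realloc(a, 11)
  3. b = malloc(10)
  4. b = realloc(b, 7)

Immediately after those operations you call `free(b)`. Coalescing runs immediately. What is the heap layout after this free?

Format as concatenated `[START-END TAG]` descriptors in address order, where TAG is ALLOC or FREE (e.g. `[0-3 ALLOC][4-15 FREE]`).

Answer: [0-10 ALLOC][11-39 FREE]

Derivation:
Op 1: a = malloc(13) -> a = 0; heap: [0-12 ALLOC][13-39 FREE]
Op 2: a = realloc(a, 11) -> a = 0; heap: [0-10 ALLOC][11-39 FREE]
Op 3: b = malloc(10) -> b = 11; heap: [0-10 ALLOC][11-20 ALLOC][21-39 FREE]
Op 4: b = realloc(b, 7) -> b = 11; heap: [0-10 ALLOC][11-17 ALLOC][18-39 FREE]
free(b): b = 11 -> block [11-17 ALLOC]; mark free, coalesce with adjacent free neighbors -> [0-10 ALLOC][11-39 FREE]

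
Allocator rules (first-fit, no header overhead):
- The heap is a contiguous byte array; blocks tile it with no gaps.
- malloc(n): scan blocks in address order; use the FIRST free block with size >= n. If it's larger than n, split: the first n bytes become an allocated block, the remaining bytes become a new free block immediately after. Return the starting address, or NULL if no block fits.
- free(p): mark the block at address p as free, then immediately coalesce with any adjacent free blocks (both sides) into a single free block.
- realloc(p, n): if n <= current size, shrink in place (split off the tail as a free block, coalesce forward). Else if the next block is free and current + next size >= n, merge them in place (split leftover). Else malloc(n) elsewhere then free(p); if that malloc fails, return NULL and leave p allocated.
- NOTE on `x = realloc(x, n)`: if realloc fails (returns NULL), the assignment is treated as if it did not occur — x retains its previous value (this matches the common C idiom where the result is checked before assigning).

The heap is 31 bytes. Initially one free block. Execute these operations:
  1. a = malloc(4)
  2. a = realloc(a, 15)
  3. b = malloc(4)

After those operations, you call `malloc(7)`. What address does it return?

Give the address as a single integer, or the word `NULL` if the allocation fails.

Op 1: a = malloc(4) -> a = 0; heap: [0-3 ALLOC][4-30 FREE]
Op 2: a = realloc(a, 15) -> a = 0; heap: [0-14 ALLOC][15-30 FREE]
Op 3: b = malloc(4) -> b = 15; heap: [0-14 ALLOC][15-18 ALLOC][19-30 FREE]
malloc(7): first-fit scan over [0-14 ALLOC][15-18 ALLOC][19-30 FREE] -> 19

Answer: 19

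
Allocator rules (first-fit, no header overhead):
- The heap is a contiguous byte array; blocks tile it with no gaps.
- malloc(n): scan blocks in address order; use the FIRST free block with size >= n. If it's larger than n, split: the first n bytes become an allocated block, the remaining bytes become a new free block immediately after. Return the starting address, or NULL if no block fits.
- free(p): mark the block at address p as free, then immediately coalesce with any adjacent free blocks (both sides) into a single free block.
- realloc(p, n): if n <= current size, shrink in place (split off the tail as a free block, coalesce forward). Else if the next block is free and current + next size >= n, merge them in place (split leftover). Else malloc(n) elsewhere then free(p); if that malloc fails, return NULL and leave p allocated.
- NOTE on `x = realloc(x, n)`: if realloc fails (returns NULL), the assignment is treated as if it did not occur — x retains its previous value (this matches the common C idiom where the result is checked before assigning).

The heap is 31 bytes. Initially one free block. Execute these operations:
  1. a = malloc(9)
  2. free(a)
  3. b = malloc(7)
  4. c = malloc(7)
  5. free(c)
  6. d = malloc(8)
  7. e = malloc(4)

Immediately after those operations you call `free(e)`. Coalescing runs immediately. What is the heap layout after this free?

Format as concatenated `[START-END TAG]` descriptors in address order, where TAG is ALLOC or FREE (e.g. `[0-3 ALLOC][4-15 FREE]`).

Op 1: a = malloc(9) -> a = 0; heap: [0-8 ALLOC][9-30 FREE]
Op 2: free(a) -> (freed a); heap: [0-30 FREE]
Op 3: b = malloc(7) -> b = 0; heap: [0-6 ALLOC][7-30 FREE]
Op 4: c = malloc(7) -> c = 7; heap: [0-6 ALLOC][7-13 ALLOC][14-30 FREE]
Op 5: free(c) -> (freed c); heap: [0-6 ALLOC][7-30 FREE]
Op 6: d = malloc(8) -> d = 7; heap: [0-6 ALLOC][7-14 ALLOC][15-30 FREE]
Op 7: e = malloc(4) -> e = 15; heap: [0-6 ALLOC][7-14 ALLOC][15-18 ALLOC][19-30 FREE]
free(e): e = 15 -> block [15-18 ALLOC]; mark free, coalesce with adjacent free neighbors -> [0-6 ALLOC][7-14 ALLOC][15-30 FREE]

Answer: [0-6 ALLOC][7-14 ALLOC][15-30 FREE]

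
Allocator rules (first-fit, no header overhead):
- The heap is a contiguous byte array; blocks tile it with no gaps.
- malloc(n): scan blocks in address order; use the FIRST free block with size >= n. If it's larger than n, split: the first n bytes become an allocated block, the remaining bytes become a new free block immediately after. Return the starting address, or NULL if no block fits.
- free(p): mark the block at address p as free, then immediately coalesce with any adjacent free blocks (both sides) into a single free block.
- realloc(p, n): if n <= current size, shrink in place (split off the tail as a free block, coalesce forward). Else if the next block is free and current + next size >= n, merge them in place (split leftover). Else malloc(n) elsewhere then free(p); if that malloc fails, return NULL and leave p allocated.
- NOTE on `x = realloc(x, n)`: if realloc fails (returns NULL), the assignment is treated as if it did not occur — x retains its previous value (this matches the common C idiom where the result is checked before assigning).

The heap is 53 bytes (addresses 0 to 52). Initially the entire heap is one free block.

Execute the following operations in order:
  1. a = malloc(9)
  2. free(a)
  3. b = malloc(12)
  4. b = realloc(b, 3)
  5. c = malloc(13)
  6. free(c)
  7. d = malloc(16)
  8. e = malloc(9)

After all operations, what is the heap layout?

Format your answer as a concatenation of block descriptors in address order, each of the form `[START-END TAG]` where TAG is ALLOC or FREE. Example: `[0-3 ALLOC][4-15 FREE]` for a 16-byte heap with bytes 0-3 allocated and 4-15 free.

Answer: [0-2 ALLOC][3-18 ALLOC][19-27 ALLOC][28-52 FREE]

Derivation:
Op 1: a = malloc(9) -> a = 0; heap: [0-8 ALLOC][9-52 FREE]
Op 2: free(a) -> (freed a); heap: [0-52 FREE]
Op 3: b = malloc(12) -> b = 0; heap: [0-11 ALLOC][12-52 FREE]
Op 4: b = realloc(b, 3) -> b = 0; heap: [0-2 ALLOC][3-52 FREE]
Op 5: c = malloc(13) -> c = 3; heap: [0-2 ALLOC][3-15 ALLOC][16-52 FREE]
Op 6: free(c) -> (freed c); heap: [0-2 ALLOC][3-52 FREE]
Op 7: d = malloc(16) -> d = 3; heap: [0-2 ALLOC][3-18 ALLOC][19-52 FREE]
Op 8: e = malloc(9) -> e = 19; heap: [0-2 ALLOC][3-18 ALLOC][19-27 ALLOC][28-52 FREE]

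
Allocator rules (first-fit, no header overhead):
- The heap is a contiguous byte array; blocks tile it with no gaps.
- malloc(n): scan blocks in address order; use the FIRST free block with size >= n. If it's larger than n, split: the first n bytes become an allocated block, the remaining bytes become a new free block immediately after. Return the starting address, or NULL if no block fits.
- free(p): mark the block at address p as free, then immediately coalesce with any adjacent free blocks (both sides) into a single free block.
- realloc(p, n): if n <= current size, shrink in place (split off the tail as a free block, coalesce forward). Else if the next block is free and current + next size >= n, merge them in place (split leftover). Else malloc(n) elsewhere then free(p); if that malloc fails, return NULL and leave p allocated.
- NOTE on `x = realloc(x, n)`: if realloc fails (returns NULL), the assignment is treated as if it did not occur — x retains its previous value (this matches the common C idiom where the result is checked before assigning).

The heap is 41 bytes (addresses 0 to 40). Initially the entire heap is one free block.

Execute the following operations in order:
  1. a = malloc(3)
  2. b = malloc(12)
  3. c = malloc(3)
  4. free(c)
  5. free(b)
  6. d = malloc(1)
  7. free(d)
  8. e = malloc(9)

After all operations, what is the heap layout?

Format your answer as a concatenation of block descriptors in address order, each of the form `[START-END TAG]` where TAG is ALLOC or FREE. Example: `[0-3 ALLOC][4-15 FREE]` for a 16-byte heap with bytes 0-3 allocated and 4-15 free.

Answer: [0-2 ALLOC][3-11 ALLOC][12-40 FREE]

Derivation:
Op 1: a = malloc(3) -> a = 0; heap: [0-2 ALLOC][3-40 FREE]
Op 2: b = malloc(12) -> b = 3; heap: [0-2 ALLOC][3-14 ALLOC][15-40 FREE]
Op 3: c = malloc(3) -> c = 15; heap: [0-2 ALLOC][3-14 ALLOC][15-17 ALLOC][18-40 FREE]
Op 4: free(c) -> (freed c); heap: [0-2 ALLOC][3-14 ALLOC][15-40 FREE]
Op 5: free(b) -> (freed b); heap: [0-2 ALLOC][3-40 FREE]
Op 6: d = malloc(1) -> d = 3; heap: [0-2 ALLOC][3-3 ALLOC][4-40 FREE]
Op 7: free(d) -> (freed d); heap: [0-2 ALLOC][3-40 FREE]
Op 8: e = malloc(9) -> e = 3; heap: [0-2 ALLOC][3-11 ALLOC][12-40 FREE]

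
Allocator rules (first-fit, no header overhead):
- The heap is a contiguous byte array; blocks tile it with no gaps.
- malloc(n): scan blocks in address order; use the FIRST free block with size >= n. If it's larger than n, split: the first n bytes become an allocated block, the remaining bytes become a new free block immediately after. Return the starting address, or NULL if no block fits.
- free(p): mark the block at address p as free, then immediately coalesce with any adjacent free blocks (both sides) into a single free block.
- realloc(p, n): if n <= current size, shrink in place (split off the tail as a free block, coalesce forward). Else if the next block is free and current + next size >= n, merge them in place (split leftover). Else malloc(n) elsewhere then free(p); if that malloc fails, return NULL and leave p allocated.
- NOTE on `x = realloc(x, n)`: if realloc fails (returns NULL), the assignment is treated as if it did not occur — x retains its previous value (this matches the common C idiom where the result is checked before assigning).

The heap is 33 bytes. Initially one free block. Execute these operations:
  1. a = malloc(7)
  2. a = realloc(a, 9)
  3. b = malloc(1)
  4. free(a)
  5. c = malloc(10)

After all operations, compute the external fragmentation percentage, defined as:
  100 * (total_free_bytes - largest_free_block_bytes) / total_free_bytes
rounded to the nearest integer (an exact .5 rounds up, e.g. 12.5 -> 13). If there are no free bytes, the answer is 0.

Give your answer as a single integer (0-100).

Op 1: a = malloc(7) -> a = 0; heap: [0-6 ALLOC][7-32 FREE]
Op 2: a = realloc(a, 9) -> a = 0; heap: [0-8 ALLOC][9-32 FREE]
Op 3: b = malloc(1) -> b = 9; heap: [0-8 ALLOC][9-9 ALLOC][10-32 FREE]
Op 4: free(a) -> (freed a); heap: [0-8 FREE][9-9 ALLOC][10-32 FREE]
Op 5: c = malloc(10) -> c = 10; heap: [0-8 FREE][9-9 ALLOC][10-19 ALLOC][20-32 FREE]
Free blocks: [9 13] total_free=22 largest=13 -> 100*(22-13)/22 = 900/22 ≈ 40.909 -> rounds to 41

Answer: 41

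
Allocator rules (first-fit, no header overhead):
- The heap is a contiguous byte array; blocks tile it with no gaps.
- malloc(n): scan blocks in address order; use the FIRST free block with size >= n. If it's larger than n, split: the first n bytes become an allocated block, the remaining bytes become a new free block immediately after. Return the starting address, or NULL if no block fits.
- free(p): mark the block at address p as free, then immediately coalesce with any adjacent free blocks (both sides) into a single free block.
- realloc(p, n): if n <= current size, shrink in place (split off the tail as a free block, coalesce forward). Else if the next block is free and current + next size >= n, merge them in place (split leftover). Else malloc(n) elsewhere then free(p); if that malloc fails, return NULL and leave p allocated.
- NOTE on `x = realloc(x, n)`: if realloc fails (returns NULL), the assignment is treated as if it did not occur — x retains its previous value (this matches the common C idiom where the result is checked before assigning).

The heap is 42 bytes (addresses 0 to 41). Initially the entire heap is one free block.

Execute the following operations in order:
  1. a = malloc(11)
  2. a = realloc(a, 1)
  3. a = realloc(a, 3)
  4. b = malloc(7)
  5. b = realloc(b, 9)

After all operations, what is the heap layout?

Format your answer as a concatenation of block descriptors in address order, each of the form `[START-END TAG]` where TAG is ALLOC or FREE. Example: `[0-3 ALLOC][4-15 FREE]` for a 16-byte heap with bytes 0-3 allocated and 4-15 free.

Op 1: a = malloc(11) -> a = 0; heap: [0-10 ALLOC][11-41 FREE]
Op 2: a = realloc(a, 1) -> a = 0; heap: [0-0 ALLOC][1-41 FREE]
Op 3: a = realloc(a, 3) -> a = 0; heap: [0-2 ALLOC][3-41 FREE]
Op 4: b = malloc(7) -> b = 3; heap: [0-2 ALLOC][3-9 ALLOC][10-41 FREE]
Op 5: b = realloc(b, 9) -> b = 3; heap: [0-2 ALLOC][3-11 ALLOC][12-41 FREE]

Answer: [0-2 ALLOC][3-11 ALLOC][12-41 FREE]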